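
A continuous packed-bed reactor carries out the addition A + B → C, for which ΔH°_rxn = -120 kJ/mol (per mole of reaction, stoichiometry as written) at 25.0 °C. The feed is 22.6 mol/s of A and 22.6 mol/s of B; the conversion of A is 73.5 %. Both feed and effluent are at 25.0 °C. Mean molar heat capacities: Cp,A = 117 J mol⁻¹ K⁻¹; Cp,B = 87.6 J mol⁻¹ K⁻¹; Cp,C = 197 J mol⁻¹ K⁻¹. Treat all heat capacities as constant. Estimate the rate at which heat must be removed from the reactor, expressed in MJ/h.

Q_out = 7180 MJ/h

Extent of reaction ξ = 0.735 × 22.6 = 16.611 mol/s
Reaction term: ξ·ΔH°_rxn = 16.611 × -120 = -1993.3 kJ/s
Q = ΔH = -1993.3 kJ/s = -1993.3 kW
Heat removed = 7176 MJ/h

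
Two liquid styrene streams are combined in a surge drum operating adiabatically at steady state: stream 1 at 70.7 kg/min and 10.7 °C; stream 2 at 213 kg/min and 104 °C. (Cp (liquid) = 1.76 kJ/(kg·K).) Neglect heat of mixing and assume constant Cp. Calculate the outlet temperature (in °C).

Adiabatic, steady state ⇒ Σ ṁᵢCp,ᵢ(T_out − Tᵢ) = 0
Σ ṁᵢCp,ᵢTᵢ = 70.7×1.76×10.7 + 213×1.76×104 = 40319
Σ ṁᵢCp,ᵢ = 70.7×1.76 + 213×1.76 = 499.31
T_out = 40319 / 499.31 = 80.749 °C

T_out = 80.7 °C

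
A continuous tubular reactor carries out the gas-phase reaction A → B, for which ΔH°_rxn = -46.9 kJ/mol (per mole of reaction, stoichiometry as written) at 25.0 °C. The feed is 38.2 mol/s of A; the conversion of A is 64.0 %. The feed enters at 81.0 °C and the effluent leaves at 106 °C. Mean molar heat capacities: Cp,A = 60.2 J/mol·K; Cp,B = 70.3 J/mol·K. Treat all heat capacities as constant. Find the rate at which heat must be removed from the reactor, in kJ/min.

Q_out = 64100 kJ/min

Extent of reaction ξ = 0.640 × 38.2 = 24.448 mol/s
Reaction term: ξ·ΔH°_rxn = 24.448 × -46.9 = -1146.6 kJ/s
Sensible, feed 81.0→25 °C: -128.78 kJ/s
Outlet flows (mol/s): A 13.752, B 24.448
Sensible, products 25→106 °C: 206.27 kJ/s
Q = ΔH = -1069.1 kJ/s = -1069.1 kW
Heat removed = 64147 kJ/min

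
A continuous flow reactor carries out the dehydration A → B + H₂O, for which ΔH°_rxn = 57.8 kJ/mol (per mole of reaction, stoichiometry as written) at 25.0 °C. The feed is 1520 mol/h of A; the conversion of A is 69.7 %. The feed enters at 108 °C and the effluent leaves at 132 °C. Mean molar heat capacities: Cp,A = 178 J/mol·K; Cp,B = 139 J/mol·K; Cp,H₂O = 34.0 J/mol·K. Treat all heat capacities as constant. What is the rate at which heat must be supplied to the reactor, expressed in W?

Extent of reaction ξ = 0.697 × 1520 = 1059.4 mol/h
Reaction term: ξ·ΔH°_rxn = 1059.4 × 57.8 = 61236 kJ/h
Sensible, feed 108→25 °C: -22456 kJ/h
Outlet flows (mol/h): A 460.56, B 1059.4, H₂O 1059.4
Sensible, products 25→132 °C: 28383 kJ/h
Q = ΔH = 67162 kJ/h = 18.656 kW
Heat supplied = 18656 W

Q_in = 18700 W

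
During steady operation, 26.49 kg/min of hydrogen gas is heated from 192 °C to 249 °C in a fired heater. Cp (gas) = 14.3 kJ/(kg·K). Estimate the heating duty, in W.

Q = 360000 W

Q = ṁ·Cp·ΔT = 26.49 × 14.3 × (249 − 192) = 21592 kJ/min
Converting: 21592 / 60 s = 359.87 kW
Heating duty = 359870 W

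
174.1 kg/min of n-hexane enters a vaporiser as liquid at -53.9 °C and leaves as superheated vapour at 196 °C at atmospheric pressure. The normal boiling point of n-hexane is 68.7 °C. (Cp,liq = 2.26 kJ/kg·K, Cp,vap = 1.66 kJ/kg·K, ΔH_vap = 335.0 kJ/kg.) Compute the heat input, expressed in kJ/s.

Q = 2390 kJ/s

liquid -53.9→68.7 °C: 277.08 kJ/kg
vaporisation at 68.7 °C: 335 kJ/kg
vapour 68.7→196 °C: 211.32 kJ/kg
Δh = 277.08 + 335 + 211.32 = 823.39 kJ/kg
Q = ṁ·Δh = 174.1 kg/min × 823.39 kJ/kg = 143350 kJ/min
|Q| = 2389.2 kW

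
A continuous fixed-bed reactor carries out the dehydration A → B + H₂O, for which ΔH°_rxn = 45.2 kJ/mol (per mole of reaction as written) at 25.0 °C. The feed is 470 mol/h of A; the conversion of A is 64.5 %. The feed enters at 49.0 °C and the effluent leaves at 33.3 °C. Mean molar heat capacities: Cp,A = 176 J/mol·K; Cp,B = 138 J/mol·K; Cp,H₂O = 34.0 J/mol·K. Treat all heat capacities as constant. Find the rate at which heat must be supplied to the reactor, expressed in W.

Q_in = 3440 W

Extent of reaction ξ = 0.645 × 470 = 303.15 mol/h
Reaction term: ξ·ΔH°_rxn = 303.15 × 45.2 = 13702 kJ/h
Sensible, feed 49.0→25 °C: -1985.3 kJ/h
Outlet flows (mol/h): A 166.85, B 303.15, H₂O 303.15
Sensible, products 25→33.3 °C: 676.51 kJ/h
Q = ΔH = 12394 kJ/h = 3.4427 kW
Heat supplied = 3442.7 W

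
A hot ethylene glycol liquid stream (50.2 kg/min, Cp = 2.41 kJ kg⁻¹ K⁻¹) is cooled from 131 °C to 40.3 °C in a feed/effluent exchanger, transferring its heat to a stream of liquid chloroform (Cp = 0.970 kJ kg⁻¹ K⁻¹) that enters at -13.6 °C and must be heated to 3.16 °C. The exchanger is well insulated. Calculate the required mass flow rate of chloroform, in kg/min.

Heat released by hot stream: Q = 50.2 × 2.41 × (131 − 40.3) = 10973 kJ/min
Energy balance on cold side (adiabatic exchanger): Q = ṁ_c·Cp_c·(T_c,out − T_c,in)
ṁ_c = 10973 / [0.970 × (3.16 − -13.6)] = 674.97 kg/min

ṁ_c = 675 kg/min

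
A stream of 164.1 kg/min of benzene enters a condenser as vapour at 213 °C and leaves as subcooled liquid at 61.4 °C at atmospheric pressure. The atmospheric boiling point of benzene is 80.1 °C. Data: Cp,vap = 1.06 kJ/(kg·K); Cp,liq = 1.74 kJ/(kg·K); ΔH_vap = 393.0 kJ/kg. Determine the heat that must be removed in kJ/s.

vapour 213→80.1 °C: -140.87 kJ/kg
condensation at 80.1 °C: -393 kJ/kg
liquid 80.1→61.4 °C: -32.538 kJ/kg
Δh = -140.87 + -393 + -32.538 = -566.41 kJ/kg
Q = ṁ·Δh = 164.1 kg/min × -566.41 kJ/kg = -92948 kJ/min
|Q| = 1549.1 kW

Q_c = 1550 kJ/s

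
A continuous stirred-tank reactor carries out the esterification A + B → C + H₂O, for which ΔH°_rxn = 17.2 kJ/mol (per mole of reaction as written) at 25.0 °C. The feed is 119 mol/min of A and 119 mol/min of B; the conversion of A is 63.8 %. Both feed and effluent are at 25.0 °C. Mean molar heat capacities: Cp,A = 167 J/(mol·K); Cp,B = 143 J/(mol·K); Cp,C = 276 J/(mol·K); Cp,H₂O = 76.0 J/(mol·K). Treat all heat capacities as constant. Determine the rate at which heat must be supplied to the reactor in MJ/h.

Q_in = 78.4 MJ/h

Extent of reaction ξ = 0.638 × 119 = 75.922 mol/min
Reaction term: ξ·ΔH°_rxn = 75.922 × 17.2 = 1305.9 kJ/min
Q = ΔH = 1305.9 kJ/min = 21.764 kW
Heat supplied = 78.352 MJ/h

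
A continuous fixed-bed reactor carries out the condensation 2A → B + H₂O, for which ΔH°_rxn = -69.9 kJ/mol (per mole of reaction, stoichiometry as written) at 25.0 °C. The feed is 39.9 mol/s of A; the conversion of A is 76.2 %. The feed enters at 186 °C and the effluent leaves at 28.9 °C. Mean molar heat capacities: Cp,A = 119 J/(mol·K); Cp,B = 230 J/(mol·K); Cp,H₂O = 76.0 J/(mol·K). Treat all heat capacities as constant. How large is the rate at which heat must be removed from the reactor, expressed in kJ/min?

Extent of reaction ξ = 0.762 × 39.9 / 2 = 15.202 mol/s
Reaction term: ξ·ΔH°_rxn = 15.202 × -69.9 = -1062.6 kJ/s
Sensible, feed 186→25 °C: -764.44 kJ/s
Outlet flows (mol/s): A 9.4962, B 15.202, H₂O 15.202
Sensible, products 25→28.9 °C: 22.549 kJ/s
Q = ΔH = -1804.5 kJ/s = -1804.5 kW
Heat removed = 108270 kJ/min

Q_out = 108000 kJ/min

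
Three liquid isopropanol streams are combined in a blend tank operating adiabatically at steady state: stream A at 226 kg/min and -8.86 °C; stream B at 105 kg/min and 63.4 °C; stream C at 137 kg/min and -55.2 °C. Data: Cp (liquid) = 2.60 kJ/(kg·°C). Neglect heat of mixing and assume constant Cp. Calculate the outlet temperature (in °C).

Energy balance with Q = 0: Σ ṁᵢCp,ᵢ(T_out − Tᵢ) = 0
Σ ṁᵢCp,ᵢTᵢ = 226×2.60×-8.86 + 105×2.60×63.4 + 137×2.60×-55.2 = -7560.2
Σ ṁᵢCp,ᵢ = 226×2.60 + 105×2.60 + 137×2.60 = 1216.8
T_out = -7560.2 / 1216.8 = -6.2132 °C

T_out = -6.21 °C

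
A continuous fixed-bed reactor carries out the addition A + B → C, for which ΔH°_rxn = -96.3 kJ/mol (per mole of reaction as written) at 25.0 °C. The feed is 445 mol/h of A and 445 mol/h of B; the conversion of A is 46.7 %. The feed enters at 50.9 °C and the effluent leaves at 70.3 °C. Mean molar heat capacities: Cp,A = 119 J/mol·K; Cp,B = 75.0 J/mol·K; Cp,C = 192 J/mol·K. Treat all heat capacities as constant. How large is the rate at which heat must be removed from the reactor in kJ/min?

Extent of reaction ξ = 0.467 × 445 = 207.81 mol/h
Reaction term: ξ·ΔH°_rxn = 207.81 × -96.3 = -20013 kJ/h
Sensible, feed 50.9→25 °C: -2235.9 kJ/h
Outlet flows (mol/h): A 237.19, B 237.19, C 207.81
Sensible, products 25→70.3 °C: 3891.9 kJ/h
Q = ΔH = -18357 kJ/h = -5.0991 kW
Heat removed = 305.94 kJ/min

Q_out = 306 kJ/min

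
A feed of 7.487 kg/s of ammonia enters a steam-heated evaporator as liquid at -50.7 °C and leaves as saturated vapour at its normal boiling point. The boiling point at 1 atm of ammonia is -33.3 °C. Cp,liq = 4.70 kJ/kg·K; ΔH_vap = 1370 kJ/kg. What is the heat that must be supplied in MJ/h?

Q = 39100 MJ/h

liquid -50.7→-33.3 °C: 81.78 kJ/kg
vaporisation at -33.3 °C: 1370 kJ/kg
Δh = 81.78 + 1370 = 1451.8 kJ/kg
Q = ṁ·Δh = 7.487 kg/s × 1451.8 kJ/kg = 10869 kJ/s
|Q| = 10869 kW = 39130 MJ/h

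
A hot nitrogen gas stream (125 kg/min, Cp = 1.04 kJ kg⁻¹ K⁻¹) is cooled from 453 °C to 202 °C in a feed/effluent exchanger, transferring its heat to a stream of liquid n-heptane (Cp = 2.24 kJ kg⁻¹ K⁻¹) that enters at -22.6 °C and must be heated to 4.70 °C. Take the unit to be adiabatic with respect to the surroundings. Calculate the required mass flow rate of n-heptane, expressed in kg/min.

Heat released by hot stream: Q = 125 × 1.04 × (453 − 202) = 32630 kJ/min
Energy balance on cold side (adiabatic exchanger): Q = ṁ_c·Cp_c·(T_c,out − T_c,in)
ṁ_c = 32630 / [2.24 × (4.70 − -22.6)] = 533.59 kg/min

ṁ_c = 534 kg/min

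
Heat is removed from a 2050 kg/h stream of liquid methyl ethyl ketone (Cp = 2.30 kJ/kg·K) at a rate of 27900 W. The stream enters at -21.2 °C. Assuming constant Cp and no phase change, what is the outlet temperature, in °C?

Q = 27900 W = 100440 kJ/h
ΔT = Q/(ṁ·Cp) = 100440/(2050×2.30) = 21.302 K
T_out = -21.2 − 21.302 = -42.502 °C

T_out = -42.5 °C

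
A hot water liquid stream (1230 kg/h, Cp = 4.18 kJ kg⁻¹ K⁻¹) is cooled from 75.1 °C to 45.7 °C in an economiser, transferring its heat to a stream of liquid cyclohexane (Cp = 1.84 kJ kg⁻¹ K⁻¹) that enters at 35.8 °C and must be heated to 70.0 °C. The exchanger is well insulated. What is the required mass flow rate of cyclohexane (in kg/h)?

Heat released by hot stream: Q = 1230 × 4.18 × (75.1 − 45.7) = 151160 kJ/h
Energy balance on cold side (adiabatic exchanger): Q = ṁ_c·Cp_c·(T_c,out − T_c,in)
ṁ_c = 151160 / [1.84 × (70.0 − 35.8)] = 2402.1 kg/h

ṁ_c = 2400 kg/h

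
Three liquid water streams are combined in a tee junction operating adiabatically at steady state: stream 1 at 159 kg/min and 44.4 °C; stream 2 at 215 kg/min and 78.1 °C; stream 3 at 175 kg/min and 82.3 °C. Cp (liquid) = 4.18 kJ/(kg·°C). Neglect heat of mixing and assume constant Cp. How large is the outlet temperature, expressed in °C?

T_out = 69.7 °C

Energy balance with Q = 0: Σ ṁᵢCp,ᵢ(T_out − Tᵢ) = 0
T_out = Σ ṁᵢCp,ᵢTᵢ / Σ ṁᵢCp,ᵢ
      = 159900 / 2294.8 = 69.679 °C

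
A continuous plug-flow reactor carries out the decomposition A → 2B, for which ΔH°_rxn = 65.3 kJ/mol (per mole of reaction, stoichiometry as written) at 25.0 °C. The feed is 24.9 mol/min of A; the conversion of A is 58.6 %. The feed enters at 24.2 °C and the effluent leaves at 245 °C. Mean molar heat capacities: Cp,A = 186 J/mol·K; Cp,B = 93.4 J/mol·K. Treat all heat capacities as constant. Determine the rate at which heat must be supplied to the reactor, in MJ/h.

Q_in = 119 MJ/h

Extent of reaction ξ = 0.586 × 24.9 = 14.591 mol/min
Reaction term: ξ·ΔH°_rxn = 14.591 × 65.3 = 952.82 kJ/min
Sensible, feed 24.2→25 °C: 3.7051 kJ/min
Outlet flows (mol/min): A 10.309, B 29.183
Sensible, products 25→245 °C: 1021.5 kJ/min
Q = ΔH = 1978 kJ/min = 32.967 kW
Heat supplied = 118.68 MJ/h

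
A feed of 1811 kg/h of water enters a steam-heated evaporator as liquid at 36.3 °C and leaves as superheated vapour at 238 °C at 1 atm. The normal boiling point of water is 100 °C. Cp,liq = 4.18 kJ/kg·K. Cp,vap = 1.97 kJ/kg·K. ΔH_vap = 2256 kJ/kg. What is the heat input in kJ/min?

liquid 36.3→100 °C: 266.27 kJ/kg
vaporisation at 100 °C: 2256 kJ/kg
vapour 100→238 °C: 271.86 kJ/kg
Δh = 266.27 + 2256 + 271.86 = 2794.1 kJ/kg
Q = ṁ·Δh = 1811 kg/h × 2794.1 kJ/kg = 5.0602e+06 kJ/h
|Q| = 1405.6 kW = 84336 kJ/min

Q = 84300 kJ/min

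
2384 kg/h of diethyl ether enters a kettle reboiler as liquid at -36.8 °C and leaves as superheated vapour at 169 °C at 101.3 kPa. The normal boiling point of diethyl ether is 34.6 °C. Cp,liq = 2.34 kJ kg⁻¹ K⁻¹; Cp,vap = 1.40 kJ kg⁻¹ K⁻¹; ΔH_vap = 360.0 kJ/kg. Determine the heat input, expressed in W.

liquid -36.8→34.6 °C: 167.08 kJ/kg
vaporisation at 34.6 °C: 360 kJ/kg
vapour 34.6→169 °C: 188.16 kJ/kg
Δh = 167.08 + 360 + 188.16 = 715.24 kJ/kg
Q = ṁ·Δh = 2384 kg/h × 715.24 kJ/kg = 1.7051e+06 kJ/h
|Q| = 473.65 kW = 473650 W

Q = 474000 W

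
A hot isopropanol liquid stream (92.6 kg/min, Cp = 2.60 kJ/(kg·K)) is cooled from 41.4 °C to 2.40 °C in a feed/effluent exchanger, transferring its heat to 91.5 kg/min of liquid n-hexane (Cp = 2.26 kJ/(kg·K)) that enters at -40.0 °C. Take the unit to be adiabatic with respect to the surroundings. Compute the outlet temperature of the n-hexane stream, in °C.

T_c,out = 5.41 °C

Heat released by hot stream: Q = 92.6 × 2.60 × (41.4 − 2.40) = 9389.6 kJ/min
Energy balance on cold side (adiabatic exchanger): Q = ṁ_c·Cp_c·(T_c,out − T_c,in)
T_c,out = -40.0 + 9389.6/(91.5 × 2.26) = 5.4066 °C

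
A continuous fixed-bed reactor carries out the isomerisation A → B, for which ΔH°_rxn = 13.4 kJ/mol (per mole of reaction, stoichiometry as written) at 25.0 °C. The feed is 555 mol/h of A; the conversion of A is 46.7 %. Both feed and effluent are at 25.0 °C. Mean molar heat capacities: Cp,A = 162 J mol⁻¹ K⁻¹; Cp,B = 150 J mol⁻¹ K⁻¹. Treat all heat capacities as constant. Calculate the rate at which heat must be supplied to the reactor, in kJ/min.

Extent of reaction ξ = 0.467 × 555 = 259.19 mol/h
Reaction term: ξ·ΔH°_rxn = 259.19 × 13.4 = 3473.1 kJ/h
Q = ΔH = 3473.1 kJ/h = 0.96474 kW
Heat supplied = 57.885 kJ/min

Q_in = 57.9 kJ/min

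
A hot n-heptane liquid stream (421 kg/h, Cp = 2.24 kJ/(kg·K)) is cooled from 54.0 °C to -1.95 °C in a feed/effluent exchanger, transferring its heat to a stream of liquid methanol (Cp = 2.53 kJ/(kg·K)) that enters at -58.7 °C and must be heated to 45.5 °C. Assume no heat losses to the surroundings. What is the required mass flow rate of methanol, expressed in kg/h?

Heat released by hot stream: Q = 421 × 2.24 × (54.0 − -1.95) = 52763 kJ/h
Energy balance on cold side (adiabatic exchanger): Q = ṁ_c·Cp_c·(T_c,out − T_c,in)
ṁ_c = 52763 / [2.53 × (45.5 − -58.7)] = 200.14 kg/h

ṁ_c = 200 kg/h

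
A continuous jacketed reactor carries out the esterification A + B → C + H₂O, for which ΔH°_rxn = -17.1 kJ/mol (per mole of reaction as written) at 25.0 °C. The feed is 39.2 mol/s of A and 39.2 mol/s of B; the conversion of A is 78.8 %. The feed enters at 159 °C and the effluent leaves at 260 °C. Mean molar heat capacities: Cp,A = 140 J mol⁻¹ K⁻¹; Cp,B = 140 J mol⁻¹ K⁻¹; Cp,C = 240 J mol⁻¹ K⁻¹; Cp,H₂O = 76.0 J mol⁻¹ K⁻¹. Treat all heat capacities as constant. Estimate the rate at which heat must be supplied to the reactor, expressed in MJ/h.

Extent of reaction ξ = 0.788 × 39.2 = 30.89 mol/s
Reaction term: ξ·ΔH°_rxn = 30.89 × -17.1 = -528.21 kJ/s
Sensible, feed 159→25 °C: -1470.8 kJ/s
Outlet flows (mol/s): A 8.3104, B 8.3104, C 30.89, H₂O 30.89
Sensible, products 25→260 °C: 2840.7 kJ/s
Q = ΔH = 841.69 kJ/s = 841.69 kW
Heat supplied = 3030.1 MJ/h

Q_in = 3030 MJ/h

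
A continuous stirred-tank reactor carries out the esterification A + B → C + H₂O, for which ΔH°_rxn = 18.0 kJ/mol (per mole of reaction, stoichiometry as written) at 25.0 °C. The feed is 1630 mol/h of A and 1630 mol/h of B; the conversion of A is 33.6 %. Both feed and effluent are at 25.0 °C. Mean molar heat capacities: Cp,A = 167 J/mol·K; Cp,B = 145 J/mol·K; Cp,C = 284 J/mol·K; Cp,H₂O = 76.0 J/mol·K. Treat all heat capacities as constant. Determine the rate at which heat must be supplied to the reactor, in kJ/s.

Q_in = 2.74 kJ/s

Extent of reaction ξ = 0.336 × 1630 = 547.68 mol/h
Reaction term: ξ·ΔH°_rxn = 547.68 × 18.0 = 9858.2 kJ/h
Q = ΔH = 9858.2 kJ/h = 2.7384 kW
Heat supplied = 2.7384 kJ/s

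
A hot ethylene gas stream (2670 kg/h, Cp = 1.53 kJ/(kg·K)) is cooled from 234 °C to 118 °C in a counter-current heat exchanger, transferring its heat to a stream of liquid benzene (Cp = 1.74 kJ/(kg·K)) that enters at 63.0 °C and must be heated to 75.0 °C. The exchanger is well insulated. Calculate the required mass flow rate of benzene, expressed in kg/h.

ṁ_c = 22700 kg/h

Heat released by hot stream: Q = 2670 × 1.53 × (234 − 118) = 473870 kJ/h
Energy balance on cold side (adiabatic exchanger): Q = ṁ_c·Cp_c·(T_c,out − T_c,in)
ṁ_c = 473870 / [1.74 × (75.0 − 63.0)] = 22695 kg/h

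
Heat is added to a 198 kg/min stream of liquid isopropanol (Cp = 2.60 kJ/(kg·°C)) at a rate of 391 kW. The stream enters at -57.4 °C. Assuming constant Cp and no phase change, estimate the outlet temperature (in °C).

Q = 391 kW = 23460 kJ/min
ΔT = Q/(ṁ·Cp) = 23460/(198×2.60) = 45.571 K
T_out = -57.4 + 45.571 = -11.829 °C

T_out = -11.8 °C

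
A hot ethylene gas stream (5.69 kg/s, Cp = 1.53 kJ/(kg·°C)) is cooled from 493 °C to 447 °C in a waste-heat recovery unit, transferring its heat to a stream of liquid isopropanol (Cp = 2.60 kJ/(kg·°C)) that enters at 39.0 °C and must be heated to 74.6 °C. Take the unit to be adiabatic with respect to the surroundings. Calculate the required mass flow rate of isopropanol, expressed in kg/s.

ṁ_c = 4.33 kg/s

Heat released by hot stream: Q = 5.69 × 1.53 × (493 − 447) = 400.46 kJ/s
Energy balance on cold side (adiabatic exchanger): Q = ṁ_c·Cp_c·(T_c,out − T_c,in)
ṁ_c = 400.46 / [2.60 × (74.6 − 39.0)] = 4.3265 kg/s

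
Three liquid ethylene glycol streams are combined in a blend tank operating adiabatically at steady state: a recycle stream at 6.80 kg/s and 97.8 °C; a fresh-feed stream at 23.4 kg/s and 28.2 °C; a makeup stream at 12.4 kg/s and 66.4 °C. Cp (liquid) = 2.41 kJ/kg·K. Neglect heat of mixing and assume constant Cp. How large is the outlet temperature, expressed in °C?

T_out = 50.4 °C

Adiabatic, steady state ⇒ Σ ṁᵢCp,ᵢ(T_out − Tᵢ) = 0
Σ ṁᵢCp,ᵢTᵢ = 6.80×2.41×97.8 + 23.4×2.41×28.2 + 12.4×2.41×66.4 = 5177.4
Σ ṁᵢCp,ᵢ = 6.80×2.41 + 23.4×2.41 + 12.4×2.41 = 102.67
T_out = 5177.4 / 102.67 = 50.429 °C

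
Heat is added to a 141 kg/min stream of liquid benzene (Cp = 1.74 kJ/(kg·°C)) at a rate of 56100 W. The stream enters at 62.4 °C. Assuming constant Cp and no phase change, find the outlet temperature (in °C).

T_out = 76.1 °C

Q = 56100 W = 3366 kJ/min
ΔT = Q/(ṁ·Cp) = 3366/(141×1.74) = 13.72 K
T_out = 62.4 + 13.72 = 76.12 °C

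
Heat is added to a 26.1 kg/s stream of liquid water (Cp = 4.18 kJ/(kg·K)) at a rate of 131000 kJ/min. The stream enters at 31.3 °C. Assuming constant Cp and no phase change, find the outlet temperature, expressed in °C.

T_out = 51.3 °C

Q = 131000 kJ/min = 2183.3 kJ/s
ΔT = Q/(ṁ·Cp) = 2183.3/(26.1×4.18) = 20.013 K
T_out = 31.3 + 20.013 = 51.313 °C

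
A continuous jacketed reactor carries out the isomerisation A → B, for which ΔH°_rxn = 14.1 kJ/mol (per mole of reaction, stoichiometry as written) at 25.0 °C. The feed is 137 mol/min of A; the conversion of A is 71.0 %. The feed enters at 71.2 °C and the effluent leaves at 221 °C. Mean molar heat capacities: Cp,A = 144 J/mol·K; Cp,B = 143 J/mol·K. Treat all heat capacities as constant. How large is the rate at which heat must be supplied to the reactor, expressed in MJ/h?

Extent of reaction ξ = 0.710 × 137 = 97.27 mol/min
Reaction term: ξ·ΔH°_rxn = 97.27 × 14.1 = 1371.5 kJ/min
Sensible, feed 71.2→25 °C: -911.43 kJ/min
Outlet flows (mol/min): A 39.73, B 97.27
Sensible, products 25→221 °C: 3847.6 kJ/min
Q = ΔH = 4307.7 kJ/min = 71.795 kW
Heat supplied = 258.46 MJ/h

Q_in = 258 MJ/h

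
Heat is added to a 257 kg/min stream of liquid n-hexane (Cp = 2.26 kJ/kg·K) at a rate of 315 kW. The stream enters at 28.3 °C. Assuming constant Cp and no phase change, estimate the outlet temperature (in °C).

Q = 315 kW = 18900 kJ/min
ΔT = Q/(ṁ·Cp) = 18900/(257×2.26) = 32.54 K
T_out = 28.3 + 32.54 = 60.84 °C

T_out = 60.8 °C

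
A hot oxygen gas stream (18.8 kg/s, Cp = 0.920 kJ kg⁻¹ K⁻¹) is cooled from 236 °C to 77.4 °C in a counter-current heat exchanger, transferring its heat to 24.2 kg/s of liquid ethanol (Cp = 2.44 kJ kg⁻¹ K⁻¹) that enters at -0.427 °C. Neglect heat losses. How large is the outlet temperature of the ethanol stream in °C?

Heat released by hot stream: Q = 18.8 × 0.920 × (236 − 77.4) = 2743.1 kJ/s
Energy balance on cold side (adiabatic exchanger): Q = ṁ_c·Cp_c·(T_c,out − T_c,in)
T_c,out = -0.427 + 2743.1/(24.2 × 2.44) = 46.029 °C

T_c,out = 46.0 °C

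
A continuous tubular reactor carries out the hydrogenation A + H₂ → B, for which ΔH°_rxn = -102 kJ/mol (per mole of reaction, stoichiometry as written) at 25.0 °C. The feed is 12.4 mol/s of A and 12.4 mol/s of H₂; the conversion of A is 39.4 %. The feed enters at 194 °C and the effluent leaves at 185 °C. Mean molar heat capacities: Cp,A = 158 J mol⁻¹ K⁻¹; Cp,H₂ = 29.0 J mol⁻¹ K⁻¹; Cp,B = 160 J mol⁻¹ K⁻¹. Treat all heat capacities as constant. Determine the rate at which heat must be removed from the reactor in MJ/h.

Extent of reaction ξ = 0.394 × 12.4 = 4.8856 mol/s
Reaction term: ξ·ΔH°_rxn = 4.8856 × -102 = -498.33 kJ/s
Sensible, feed 194→25 °C: -391.88 kJ/s
Outlet flows (mol/s): A 7.5144, H₂ 7.5144, B 4.8856
Sensible, products 25→185 °C: 349.9 kJ/s
Q = ΔH = -540.31 kJ/s = -540.31 kW
Heat removed = 1945.1 MJ/h

Q_out = 1950 MJ/h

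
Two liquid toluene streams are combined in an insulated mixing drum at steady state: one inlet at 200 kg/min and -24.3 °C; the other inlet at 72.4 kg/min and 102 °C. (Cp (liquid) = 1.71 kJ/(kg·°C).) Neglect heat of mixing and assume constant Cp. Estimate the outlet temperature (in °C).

T_out = 9.27 °C

Adiabatic, steady state ⇒ Σ ṁᵢCp,ᵢ(T_out − Tᵢ) = 0
Σ ṁᵢCp,ᵢTᵢ = 200×1.71×-24.3 + 72.4×1.71×102 = 4317.4
Σ ṁᵢCp,ᵢ = 200×1.71 + 72.4×1.71 = 465.8
T_out = 4317.4 / 465.8 = 9.2687 °C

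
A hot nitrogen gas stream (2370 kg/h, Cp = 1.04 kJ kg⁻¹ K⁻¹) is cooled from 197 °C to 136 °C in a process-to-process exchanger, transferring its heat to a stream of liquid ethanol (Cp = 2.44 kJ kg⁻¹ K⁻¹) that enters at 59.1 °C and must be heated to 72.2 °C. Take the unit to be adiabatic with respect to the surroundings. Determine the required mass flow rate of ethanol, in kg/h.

ṁ_c = 4700 kg/h

Heat released by hot stream: Q = 2370 × 1.04 × (197 − 136) = 150350 kJ/h
Energy balance on cold side (adiabatic exchanger): Q = ṁ_c·Cp_c·(T_c,out − T_c,in)
ṁ_c = 150350 / [2.44 × (72.2 − 59.1)] = 4703.8 kg/h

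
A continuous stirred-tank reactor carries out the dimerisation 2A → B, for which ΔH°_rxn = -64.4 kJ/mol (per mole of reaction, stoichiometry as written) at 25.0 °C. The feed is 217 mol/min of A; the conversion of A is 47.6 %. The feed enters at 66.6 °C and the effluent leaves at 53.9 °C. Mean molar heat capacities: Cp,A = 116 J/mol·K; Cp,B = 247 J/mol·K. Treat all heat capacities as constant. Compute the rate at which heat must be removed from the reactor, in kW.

Extent of reaction ξ = 0.476 × 217 / 2 = 51.646 mol/min
Reaction term: ξ·ΔH°_rxn = 51.646 × -64.4 = -3326 kJ/min
Sensible, feed 66.6→25 °C: -1047.2 kJ/min
Outlet flows (mol/min): A 113.71, B 51.646
Sensible, products 25→53.9 °C: 749.86 kJ/min
Q = ΔH = -3623.3 kJ/min = -60.388 kW
Heat removed = 60.388 kW

Q_out = 60.4 kW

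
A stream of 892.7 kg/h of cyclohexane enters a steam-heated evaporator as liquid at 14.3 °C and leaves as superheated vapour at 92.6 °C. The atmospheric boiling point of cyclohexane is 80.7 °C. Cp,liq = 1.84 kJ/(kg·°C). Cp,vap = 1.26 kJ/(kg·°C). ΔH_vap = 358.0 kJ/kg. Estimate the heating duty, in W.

liquid 14.3→80.7 °C: 122.18 kJ/kg
vaporisation at 80.7 °C: 358 kJ/kg
vapour 80.7→92.6 °C: 14.994 kJ/kg
Δh = 122.18 + 358 + 14.994 = 495.17 kJ/kg
Q = ṁ·Δh = 892.7 kg/h × 495.17 kJ/kg = 442040 kJ/h
|Q| = 122.79 kW = 122790 W

Q = 123000 W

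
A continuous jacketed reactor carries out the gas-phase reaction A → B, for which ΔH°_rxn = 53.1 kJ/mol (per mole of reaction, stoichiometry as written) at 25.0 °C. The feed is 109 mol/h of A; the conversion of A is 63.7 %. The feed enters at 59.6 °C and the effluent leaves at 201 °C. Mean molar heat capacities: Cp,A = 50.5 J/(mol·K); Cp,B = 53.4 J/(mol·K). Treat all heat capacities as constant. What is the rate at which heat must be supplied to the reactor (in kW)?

Extent of reaction ξ = 0.637 × 109 = 69.433 mol/h
Reaction term: ξ·ΔH°_rxn = 69.433 × 53.1 = 3686.9 kJ/h
Sensible, feed 59.6→25 °C: -190.46 kJ/h
Outlet flows (mol/h): A 39.567, B 69.433
Sensible, products 25→201 °C: 1004.2 kJ/h
Q = ΔH = 4500.7 kJ/h = 1.2502 kW
Heat supplied = 1.2502 kW

Q_in = 1.25 kW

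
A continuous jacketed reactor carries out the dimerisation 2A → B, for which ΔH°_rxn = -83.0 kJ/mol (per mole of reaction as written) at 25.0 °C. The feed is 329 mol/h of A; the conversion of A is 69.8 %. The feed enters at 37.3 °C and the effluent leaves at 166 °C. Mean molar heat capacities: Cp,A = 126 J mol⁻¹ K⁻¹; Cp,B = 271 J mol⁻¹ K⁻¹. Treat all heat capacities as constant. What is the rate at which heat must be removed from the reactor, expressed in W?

Q_out = 1080 W

Extent of reaction ξ = 0.698 × 329 / 2 = 114.82 mol/h
Reaction term: ξ·ΔH°_rxn = 114.82 × -83.0 = -9530.1 kJ/h
Sensible, feed 37.3→25 °C: -509.88 kJ/h
Outlet flows (mol/h): A 99.358, B 114.82
Sensible, products 25→166 °C: 6152.6 kJ/h
Q = ΔH = -3887.4 kJ/h = -1.0798 kW
Heat removed = 1079.8 W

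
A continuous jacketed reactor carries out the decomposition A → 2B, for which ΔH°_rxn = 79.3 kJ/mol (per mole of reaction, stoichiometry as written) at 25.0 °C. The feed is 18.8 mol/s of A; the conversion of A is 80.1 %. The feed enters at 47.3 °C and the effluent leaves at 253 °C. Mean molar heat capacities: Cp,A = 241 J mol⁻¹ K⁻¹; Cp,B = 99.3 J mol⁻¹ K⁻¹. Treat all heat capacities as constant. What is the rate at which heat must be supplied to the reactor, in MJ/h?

Extent of reaction ξ = 0.801 × 18.8 = 15.059 mol/s
Reaction term: ξ·ΔH°_rxn = 15.059 × 79.3 = 1194.2 kJ/s
Sensible, feed 47.3→25 °C: -101.04 kJ/s
Outlet flows (mol/s): A 3.7412, B 30.118
Sensible, products 25→253 °C: 887.45 kJ/s
Q = ΔH = 1980.6 kJ/s = 1980.6 kW
Heat supplied = 7130.1 MJ/h

Q_in = 7130 MJ/h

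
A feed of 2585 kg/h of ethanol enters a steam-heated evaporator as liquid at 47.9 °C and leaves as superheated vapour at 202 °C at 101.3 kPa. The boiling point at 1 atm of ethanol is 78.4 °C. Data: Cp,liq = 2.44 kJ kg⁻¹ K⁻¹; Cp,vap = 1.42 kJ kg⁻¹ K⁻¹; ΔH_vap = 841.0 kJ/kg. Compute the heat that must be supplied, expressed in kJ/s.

Q = 783 kJ/s

liquid 47.9→78.4 °C: 74.42 kJ/kg
vaporisation at 78.4 °C: 841 kJ/kg
vapour 78.4→202 °C: 175.51 kJ/kg
Δh = 74.42 + 841 + 175.51 = 1090.9 kJ/kg
Q = ṁ·Δh = 2585 kg/h × 1090.9 kJ/kg = 2.8201e+06 kJ/h
|Q| = 783.35 kW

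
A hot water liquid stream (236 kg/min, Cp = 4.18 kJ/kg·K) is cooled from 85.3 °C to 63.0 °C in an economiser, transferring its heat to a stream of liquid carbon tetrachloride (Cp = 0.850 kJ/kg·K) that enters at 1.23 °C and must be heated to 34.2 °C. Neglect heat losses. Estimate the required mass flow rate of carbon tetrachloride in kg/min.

ṁ_c = 785 kg/min

Heat released by hot stream: Q = 236 × 4.18 × (85.3 − 63.0) = 21999 kJ/min
Energy balance on cold side (adiabatic exchanger): Q = ṁ_c·Cp_c·(T_c,out − T_c,in)
ṁ_c = 21999 / [0.850 × (34.2 − 1.23)] = 784.97 kg/min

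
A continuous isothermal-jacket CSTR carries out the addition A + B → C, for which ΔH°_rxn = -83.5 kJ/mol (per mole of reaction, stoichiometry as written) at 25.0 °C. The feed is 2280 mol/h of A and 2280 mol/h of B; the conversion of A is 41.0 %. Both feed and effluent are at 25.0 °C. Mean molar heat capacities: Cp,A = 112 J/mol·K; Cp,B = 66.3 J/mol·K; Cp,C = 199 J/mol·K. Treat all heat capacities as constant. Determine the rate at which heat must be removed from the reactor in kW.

Extent of reaction ξ = 0.410 × 2280 = 934.8 mol/h
Reaction term: ξ·ΔH°_rxn = 934.8 × -83.5 = -78056 kJ/h
Q = ΔH = -78056 kJ/h = -21.682 kW
Heat removed = 21.682 kW

Q_out = 21.7 kW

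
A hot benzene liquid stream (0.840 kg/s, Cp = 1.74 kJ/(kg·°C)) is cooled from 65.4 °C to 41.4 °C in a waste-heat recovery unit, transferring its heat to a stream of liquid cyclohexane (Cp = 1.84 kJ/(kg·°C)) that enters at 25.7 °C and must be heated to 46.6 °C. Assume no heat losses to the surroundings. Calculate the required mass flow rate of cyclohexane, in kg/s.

Heat released by hot stream: Q = 0.840 × 1.74 × (65.4 − 41.4) = 35.078 kJ/s
Energy balance on cold side (adiabatic exchanger): Q = ṁ_c·Cp_c·(T_c,out − T_c,in)
ṁ_c = 35.078 / [1.84 × (46.6 − 25.7)] = 0.91217 kg/s

ṁ_c = 0.912 kg/s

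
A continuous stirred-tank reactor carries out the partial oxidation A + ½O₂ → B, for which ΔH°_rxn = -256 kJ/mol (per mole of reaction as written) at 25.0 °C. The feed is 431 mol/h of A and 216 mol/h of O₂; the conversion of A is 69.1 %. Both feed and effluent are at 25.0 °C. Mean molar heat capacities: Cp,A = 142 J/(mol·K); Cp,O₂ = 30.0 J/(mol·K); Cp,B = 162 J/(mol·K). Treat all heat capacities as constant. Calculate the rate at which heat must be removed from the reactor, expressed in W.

Extent of reaction ξ = 0.691 × 431 = 297.82 mol/h
Reaction term: ξ·ΔH°_rxn = 297.82 × -256 = -76242 kJ/h
Q = ΔH = -76242 kJ/h = -21.178 kW
Heat removed = 21178 W

Q_out = 21200 W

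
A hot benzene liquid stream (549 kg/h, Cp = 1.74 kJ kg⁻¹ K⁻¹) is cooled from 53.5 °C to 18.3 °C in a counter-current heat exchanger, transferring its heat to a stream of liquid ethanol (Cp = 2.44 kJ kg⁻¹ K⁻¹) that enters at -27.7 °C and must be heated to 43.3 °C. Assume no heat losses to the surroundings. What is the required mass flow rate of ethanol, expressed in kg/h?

ṁ_c = 194 kg/h

Heat released by hot stream: Q = 549 × 1.74 × (53.5 − 18.3) = 33625 kJ/h
Energy balance on cold side (adiabatic exchanger): Q = ṁ_c·Cp_c·(T_c,out − T_c,in)
ṁ_c = 33625 / [2.44 × (43.3 − -27.7)] = 194.1 kg/h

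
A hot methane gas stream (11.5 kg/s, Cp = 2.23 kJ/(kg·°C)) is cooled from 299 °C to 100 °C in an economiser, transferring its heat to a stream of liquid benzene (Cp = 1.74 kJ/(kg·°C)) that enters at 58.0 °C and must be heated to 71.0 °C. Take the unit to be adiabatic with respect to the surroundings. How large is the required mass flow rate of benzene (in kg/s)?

ṁ_c = 226 kg/s

Heat released by hot stream: Q = 11.5 × 2.23 × (299 − 100) = 5103.4 kJ/s
Energy balance on cold side (adiabatic exchanger): Q = ṁ_c·Cp_c·(T_c,out − T_c,in)
ṁ_c = 5103.4 / [1.74 × (71.0 − 58.0)] = 225.61 kg/s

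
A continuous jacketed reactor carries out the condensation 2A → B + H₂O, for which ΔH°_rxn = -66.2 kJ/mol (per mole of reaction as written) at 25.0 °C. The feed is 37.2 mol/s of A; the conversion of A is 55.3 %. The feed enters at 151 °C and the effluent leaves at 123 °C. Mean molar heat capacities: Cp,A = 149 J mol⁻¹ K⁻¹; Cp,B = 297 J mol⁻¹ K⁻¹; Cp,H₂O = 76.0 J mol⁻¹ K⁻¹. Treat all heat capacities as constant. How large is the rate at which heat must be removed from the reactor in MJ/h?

Q_out = 2740 MJ/h

Extent of reaction ξ = 0.553 × 37.2 / 2 = 10.286 mol/s
Reaction term: ξ·ΔH°_rxn = 10.286 × -66.2 = -680.92 kJ/s
Sensible, feed 151→25 °C: -698.39 kJ/s
Outlet flows (mol/s): A 16.628, B 10.286, H₂O 10.286
Sensible, products 25→123 °C: 618.8 kJ/s
Q = ΔH = -760.52 kJ/s = -760.52 kW
Heat removed = 2737.9 MJ/h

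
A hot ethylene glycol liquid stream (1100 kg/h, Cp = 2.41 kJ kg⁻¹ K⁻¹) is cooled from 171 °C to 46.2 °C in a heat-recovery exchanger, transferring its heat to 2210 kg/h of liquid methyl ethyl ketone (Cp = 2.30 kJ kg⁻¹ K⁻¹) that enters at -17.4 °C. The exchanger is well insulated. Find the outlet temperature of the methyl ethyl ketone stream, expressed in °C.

T_c,out = 47.7 °C

Heat released by hot stream: Q = 1100 × 2.41 × (171 − 46.2) = 330840 kJ/h
Energy balance on cold side (adiabatic exchanger): Q = ṁ_c·Cp_c·(T_c,out − T_c,in)
T_c,out = -17.4 + 330840/(2210 × 2.30) = 47.688 °C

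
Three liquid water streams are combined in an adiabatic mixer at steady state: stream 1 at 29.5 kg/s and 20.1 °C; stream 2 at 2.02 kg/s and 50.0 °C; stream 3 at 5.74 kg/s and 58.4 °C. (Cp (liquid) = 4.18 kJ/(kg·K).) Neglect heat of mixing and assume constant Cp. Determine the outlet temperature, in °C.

Energy balance with Q = 0: Σ ṁᵢCp,ᵢ(T_out − Tᵢ) = 0
T_out = Σ ṁᵢCp,ᵢTᵢ / Σ ṁᵢCp,ᵢ
      = 4301.9 / 155.75 = 27.621 °C

T_out = 27.6 °C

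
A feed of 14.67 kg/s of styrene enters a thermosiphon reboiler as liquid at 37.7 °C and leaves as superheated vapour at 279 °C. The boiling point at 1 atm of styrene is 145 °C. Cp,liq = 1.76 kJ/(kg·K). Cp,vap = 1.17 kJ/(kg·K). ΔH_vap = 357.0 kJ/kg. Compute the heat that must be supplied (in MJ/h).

Q = 37100 MJ/h

liquid 37.7→145 °C: 188.85 kJ/kg
vaporisation at 145 °C: 357 kJ/kg
vapour 145→279 °C: 156.78 kJ/kg
Δh = 188.85 + 357 + 156.78 = 702.63 kJ/kg
Q = ṁ·Δh = 14.67 kg/s × 702.63 kJ/kg = 10308 kJ/s
|Q| = 10308 kW = 37107 MJ/h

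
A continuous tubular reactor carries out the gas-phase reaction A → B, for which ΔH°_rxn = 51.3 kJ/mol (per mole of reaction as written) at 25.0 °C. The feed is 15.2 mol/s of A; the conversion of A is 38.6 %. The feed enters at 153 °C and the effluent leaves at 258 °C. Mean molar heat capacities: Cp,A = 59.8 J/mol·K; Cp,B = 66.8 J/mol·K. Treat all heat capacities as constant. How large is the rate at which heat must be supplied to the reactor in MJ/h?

Extent of reaction ξ = 0.386 × 15.2 = 5.8672 mol/s
Reaction term: ξ·ΔH°_rxn = 5.8672 × 51.3 = 300.99 kJ/s
Sensible, feed 153→25 °C: -116.35 kJ/s
Outlet flows (mol/s): A 9.3328, B 5.8672
Sensible, products 25→258 °C: 221.36 kJ/s
Q = ΔH = 406 kJ/s = 406 kW
Heat supplied = 1461.6 MJ/h

Q_in = 1460 MJ/h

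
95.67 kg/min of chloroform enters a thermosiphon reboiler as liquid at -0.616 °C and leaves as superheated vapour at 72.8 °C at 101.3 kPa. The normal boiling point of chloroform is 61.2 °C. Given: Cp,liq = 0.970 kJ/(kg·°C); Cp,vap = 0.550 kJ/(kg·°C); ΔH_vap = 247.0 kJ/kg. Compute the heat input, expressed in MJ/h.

Q = 1800 MJ/h

liquid -0.616→61.2 °C: 59.962 kJ/kg
vaporisation at 61.2 °C: 247 kJ/kg
vapour 61.2→72.8 °C: 6.38 kJ/kg
Δh = 59.962 + 247 + 6.38 = 313.34 kJ/kg
Q = ṁ·Δh = 95.67 kg/min × 313.34 kJ/kg = 29977 kJ/min
|Q| = 499.62 kW = 1798.6 MJ/h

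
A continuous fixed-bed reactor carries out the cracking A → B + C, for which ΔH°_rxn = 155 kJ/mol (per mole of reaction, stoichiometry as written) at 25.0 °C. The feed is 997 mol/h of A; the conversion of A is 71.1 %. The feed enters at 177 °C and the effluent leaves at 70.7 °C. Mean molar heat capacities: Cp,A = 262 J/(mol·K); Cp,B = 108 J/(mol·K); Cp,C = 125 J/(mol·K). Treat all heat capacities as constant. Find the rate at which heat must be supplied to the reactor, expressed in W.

Extent of reaction ξ = 0.711 × 997 = 708.87 mol/h
Reaction term: ξ·ΔH°_rxn = 708.87 × 155 = 109870 kJ/h
Sensible, feed 177→25 °C: -39705 kJ/h
Outlet flows (mol/h): A 288.13, B 708.87, C 708.87
Sensible, products 25→70.7 °C: 10998 kJ/h
Q = ΔH = 81168 kJ/h = 22.547 kW
Heat supplied = 22547 W

Q_in = 22500 W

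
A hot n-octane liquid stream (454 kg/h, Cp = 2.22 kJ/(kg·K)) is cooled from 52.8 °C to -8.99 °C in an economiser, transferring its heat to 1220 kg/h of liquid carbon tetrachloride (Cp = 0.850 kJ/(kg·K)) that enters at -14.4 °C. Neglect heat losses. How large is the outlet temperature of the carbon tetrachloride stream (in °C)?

T_c,out = 45.7 °C

Heat released by hot stream: Q = 454 × 2.22 × (52.8 − -8.99) = 62277 kJ/h
Energy balance on cold side (adiabatic exchanger): Q = ṁ_c·Cp_c·(T_c,out − T_c,in)
T_c,out = -14.4 + 62277/(1220 × 0.850) = 45.655 °C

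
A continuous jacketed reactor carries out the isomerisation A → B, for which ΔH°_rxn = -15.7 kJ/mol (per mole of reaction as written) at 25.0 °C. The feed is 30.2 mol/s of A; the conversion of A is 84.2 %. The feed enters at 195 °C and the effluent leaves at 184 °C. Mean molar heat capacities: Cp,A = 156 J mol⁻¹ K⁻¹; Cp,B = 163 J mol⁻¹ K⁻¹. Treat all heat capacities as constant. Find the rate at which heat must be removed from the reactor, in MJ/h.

Extent of reaction ξ = 0.842 × 30.2 = 25.428 mol/s
Reaction term: ξ·ΔH°_rxn = 25.428 × -15.7 = -399.23 kJ/s
Sensible, feed 195→25 °C: -800.9 kJ/s
Outlet flows (mol/s): A 4.7716, B 25.428
Sensible, products 25→184 °C: 777.38 kJ/s
Q = ΔH = -422.75 kJ/s = -422.75 kW
Heat removed = 1521.9 MJ/h

Q_out = 1520 MJ/h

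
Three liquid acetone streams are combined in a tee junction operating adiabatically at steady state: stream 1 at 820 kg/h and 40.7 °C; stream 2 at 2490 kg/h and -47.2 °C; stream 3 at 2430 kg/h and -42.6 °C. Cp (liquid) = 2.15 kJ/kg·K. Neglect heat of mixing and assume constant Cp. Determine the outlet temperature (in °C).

T_out = -32.7 °C

Energy balance with Q = 0: Σ ṁᵢCp,ᵢ(T_out − Tᵢ) = 0
T_out = Σ ṁᵢCp,ᵢTᵢ / Σ ṁᵢCp,ᵢ
      = -403490 / 12341 = -32.695 °C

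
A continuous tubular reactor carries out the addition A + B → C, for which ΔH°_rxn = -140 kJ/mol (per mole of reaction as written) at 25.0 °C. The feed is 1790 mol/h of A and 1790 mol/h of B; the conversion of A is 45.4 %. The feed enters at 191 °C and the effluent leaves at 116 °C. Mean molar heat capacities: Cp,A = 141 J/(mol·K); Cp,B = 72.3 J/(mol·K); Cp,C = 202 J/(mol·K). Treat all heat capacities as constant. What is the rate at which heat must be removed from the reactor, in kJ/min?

Q_out = 2390 kJ/min

Extent of reaction ξ = 0.454 × 1790 = 812.66 mol/h
Reaction term: ξ·ΔH°_rxn = 812.66 × -140 = -113770 kJ/h
Sensible, feed 191→25 °C: -63380 kJ/h
Outlet flows (mol/h): A 977.34, B 977.34, C 812.66
Sensible, products 25→116 °C: 33909 kJ/h
Q = ΔH = -143240 kJ/h = -39.79 kW
Heat removed = 2387.4 kJ/min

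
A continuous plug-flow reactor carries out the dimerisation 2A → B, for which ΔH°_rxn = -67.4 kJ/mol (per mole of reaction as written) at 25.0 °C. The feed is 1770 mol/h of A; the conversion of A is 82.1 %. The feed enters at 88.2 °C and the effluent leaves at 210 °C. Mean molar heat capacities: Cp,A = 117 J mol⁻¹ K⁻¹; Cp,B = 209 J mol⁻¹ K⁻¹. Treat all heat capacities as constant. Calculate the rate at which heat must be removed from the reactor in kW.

Extent of reaction ξ = 0.821 × 1770 / 2 = 726.58 mol/h
Reaction term: ξ·ΔH°_rxn = 726.58 × -67.4 = -48972 kJ/h
Sensible, feed 88.2→25 °C: -13088 kJ/h
Outlet flows (mol/h): A 316.83, B 726.58
Sensible, products 25→210 °C: 34951 kJ/h
Q = ΔH = -27109 kJ/h = -7.5302 kW
Heat removed = 7.5302 kW

Q_out = 7.53 kW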